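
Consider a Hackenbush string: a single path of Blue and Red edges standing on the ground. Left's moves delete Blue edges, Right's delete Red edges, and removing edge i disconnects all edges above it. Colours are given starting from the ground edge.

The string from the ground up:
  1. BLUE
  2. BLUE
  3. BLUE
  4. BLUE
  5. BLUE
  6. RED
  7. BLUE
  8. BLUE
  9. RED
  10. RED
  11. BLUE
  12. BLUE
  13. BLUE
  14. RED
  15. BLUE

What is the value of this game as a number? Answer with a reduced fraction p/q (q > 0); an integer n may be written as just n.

Prefix values for BLUE BLUE BLUE BLUE BLUE RED BLUE BLUE RED RED BLUE BLUE BLUE RED BLUE via {L|R} + simplicity:
B: Left { 0 }, Right { none } gives simplest 1
BB: Left { 0 1 }, Right { none } gives simplest 2
BBB: Left { 0 1 2 }, Right { none } gives simplest 3
BBBB: Left { 0 1 2 3 }, Right { none } gives simplest 4
BBBBB: Left { 0 1 2 3 4 }, Right { none } gives simplest 5
BBBBBR: Left { 0 1 2 3 4 }, Right { 5 } gives simplest 9/2
BBBBBRB: Left { 0 1 2 3 4 9/2 }, Right { 5 } gives simplest 19/4
BBBBBRBB: Left { 0 1 2 3 4 9/2 19/4 }, Right { 5 } gives simplest 39/8
BBBBBRBBR: Left { 0 1 2 3 4 9/2 19/4 }, Right { 39/8 5 } gives simplest 77/16
BBBBBRBBRR: Left { 0 1 2 3 4 9/2 19/4 }, Right { 77/16 39/8 5 } gives simplest 153/32
BBBBBRBBRRB: Left { 0 1 2 3 4 9/2 19/4 153/32 }, Right { 77/16 39/8 5 } gives simplest 307/64
BBBBBRBBRRBB: Left { 0 1 2 3 4 9/2 19/4 153/32 307/64 }, Right { 77/16 39/8 5 } gives simplest 615/128
BBBBBRBBRRBBB: Left { 0 1 2 3 4 9/2 19/4 153/32 307/64 615/128 }, Right { 77/16 39/8 5 } gives simplest 1231/256
BBBBBRBBRRBBBR: Left { 0 1 2 3 4 9/2 19/4 153/32 307/64 615/128 }, Right { 1231/256 77/16 39/8 5 } gives simplest 2461/512
BBBBBRBBRRBBBRB: Left { 0 1 2 3 4 9/2 19/4 153/32 307/64 615/128 2461/512 }, Right { 1231/256 77/16 39/8 5 } gives simplest 4923/1024

4923/1024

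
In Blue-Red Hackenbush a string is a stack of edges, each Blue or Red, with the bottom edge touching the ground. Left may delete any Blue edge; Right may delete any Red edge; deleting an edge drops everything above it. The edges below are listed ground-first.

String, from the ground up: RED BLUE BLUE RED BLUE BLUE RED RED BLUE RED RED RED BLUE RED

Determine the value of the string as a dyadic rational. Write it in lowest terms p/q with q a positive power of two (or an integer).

g(R) = { none | 0 } → -1
g(RB) = { -1 | 0 } → -1/2
g(RBB) = { -1 -1/2 | 0 } → -1/4
g(RBBR) = { -1 -1/2 | -1/4 0 } → -3/8
g(RBBRB) = { -1 -1/2 -3/8 | -1/4 0 } → -5/16
g(RBBRBB) = { -1 -1/2 -3/8 -5/16 | -1/4 0 } → -9/32
g(RBBRBBR) = { -1 -1/2 -3/8 -5/16 | -9/32 -1/4 0 } → -19/64
g(RBBRBBRR) = { -1 -1/2 -3/8 -5/16 | -19/64 -9/32 -1/4 0 } → -39/128
g(RBBRBBRRB) = { -1 -1/2 -3/8 -5/16 -39/128 | -19/64 -9/32 -1/4 0 } → -77/256
g(RBBRBBRRBR) = { -1 -1/2 -3/8 -5/16 -39/128 | -77/256 -19/64 -9/32 -1/4 0 } → -155/512
g(RBBRBBRRBRR) = { -1 -1/2 -3/8 -5/16 -39/128 | -155/512 -77/256 -19/64 -9/32 -1/4 0 } → -311/1024
g(RBBRBBRRBRRR) = { -1 -1/2 -3/8 -5/16 -39/128 | -311/1024 -155/512 -77/256 -19/64 -9/32 -1/4 0 } → -623/2048
g(RBBRBBRRBRRRB) = { -1 -1/2 -3/8 -5/16 -39/128 -623/2048 | -311/1024 -155/512 -77/256 -19/64 -9/32 -1/4 0 } → -1245/4096
g(RBBRBBRRBRRRBR) = { -1 -1/2 -3/8 -5/16 -39/128 -623/2048 | -1245/4096 -311/1024 -155/512 -77/256 -19/64 -9/32 -1/4 0 } → -2491/8192

-2491/8192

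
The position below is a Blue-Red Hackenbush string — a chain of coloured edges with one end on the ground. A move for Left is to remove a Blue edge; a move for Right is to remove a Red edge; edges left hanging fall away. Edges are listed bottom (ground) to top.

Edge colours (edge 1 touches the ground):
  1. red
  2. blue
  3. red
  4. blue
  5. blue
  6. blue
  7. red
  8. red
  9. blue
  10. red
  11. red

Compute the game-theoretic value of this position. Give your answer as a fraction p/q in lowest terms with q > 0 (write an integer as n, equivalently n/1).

Prefix values for red blue red blue blue blue red red blue red red via {L|R} + simplicity:
step 1: add red to get r; options L={ (no moves) } R={ 0 } — -1
step 2: add blue to get rb; options L={ -1 } R={ 0 } — -1/2
step 3: add red to get rbr; options L={ -1 } R={ -1/2,0 } — -3/4
step 4: add blue to get rbrb; options L={ -1,-3/4 } R={ -1/2,0 } — -5/8
step 5: add blue to get rbrbb; options L={ -1,-3/4,-5/8 } R={ -1/2,0 } — -9/16
step 6: add blue to get rbrbbb; options L={ -1,-3/4,-5/8,-9/16 } R={ -1/2,0 } — -17/32
step 7: add red to get rbrbbbr; options L={ -1,-3/4,-5/8,-9/16 } R={ -17/32,-1/2,0 } — -35/64
step 8: add red to get rbrbbbrr; options L={ -1,-3/4,-5/8,-9/16 } R={ -35/64,-17/32,-1/2,0 } — -71/128
step 9: add blue to get rbrbbbrrb; options L={ -1,-3/4,-5/8,-9/16,-71/128 } R={ -35/64,-17/32,-1/2,0 } — -141/256
step 10: add red to get rbrbbbrrbr; options L={ -1,-3/4,-5/8,-9/16,-71/128 } R={ -141/256,-35/64,-17/32,-1/2,0 } — -283/512
step 11: add red to get rbrbbbrrbrr; options L={ -1,-3/4,-5/8,-9/16,-71/128 } R={ -283/512,-141/256,-35/64,-17/32,-1/2,0 } — -567/1024

-567/1024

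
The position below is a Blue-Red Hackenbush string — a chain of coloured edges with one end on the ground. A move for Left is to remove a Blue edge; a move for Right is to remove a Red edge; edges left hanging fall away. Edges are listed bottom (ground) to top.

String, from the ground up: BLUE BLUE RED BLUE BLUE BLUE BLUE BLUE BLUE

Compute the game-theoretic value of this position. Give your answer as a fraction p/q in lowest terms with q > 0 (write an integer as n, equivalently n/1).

255/128

Build G(s[:k]) for k = 1..9, string s = BLUE BLUE RED BLUE BLUE BLUE BLUE BLUE BLUE.
G(B) = { 0 | none } -> 1
G(BB) = { 0 1 | none } -> 2
G(BBR) = { 0 1 | 2 } -> 3/2
G(BBRB) = { 0 1 3/2 | 2 } -> 7/4
G(BBRBB) = { 0 1 3/2 7/4 | 2 } -> 15/8
G(BBRBBB) = { 0 1 3/2 7/4 15/8 | 2 } -> 31/16
G(BBRBBBB) = { 0 1 3/2 7/4 15/8 31/16 | 2 } -> 63/32
G(BBRBBBBB) = { 0 1 3/2 7/4 15/8 31/16 63/32 | 2 } -> 127/64
G(BBRBBBBBB) = { 0 1 3/2 7/4 15/8 31/16 63/32 127/64 | 2 } -> 255/128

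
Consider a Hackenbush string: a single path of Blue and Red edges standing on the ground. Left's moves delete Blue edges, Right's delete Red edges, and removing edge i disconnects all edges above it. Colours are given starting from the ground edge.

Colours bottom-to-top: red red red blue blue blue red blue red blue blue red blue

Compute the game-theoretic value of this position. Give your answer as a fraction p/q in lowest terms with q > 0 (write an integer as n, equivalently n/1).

-2213/1024

v(r) = { (no moves) | 0 } so -1
v(rr) = { (no moves) | -1; 0 } so -2
v(rrr) = { (no moves) | -2; -1; 0 } so -3
v(rrrb) = { -3 | -2; -1; 0 } so -5/2
v(rrrbb) = { -3; -5/2 | -2; -1; 0 } so -9/4
v(rrrbbb) = { -3; -5/2; -9/4 | -2; -1; 0 } so -17/8
v(rrrbbbr) = { -3; -5/2; -9/4 | -17/8; -2; -1; 0 } so -35/16
v(rrrbbbrb) = { -3; -5/2; -9/4; -35/16 | -17/8; -2; -1; 0 } so -69/32
v(rrrbbbrbr) = { -3; -5/2; -9/4; -35/16 | -69/32; -17/8; -2; -1; 0 } so -139/64
v(rrrbbbrbrb) = { -3; -5/2; -9/4; -35/16; -139/64 | -69/32; -17/8; -2; -1; 0 } so -277/128
v(rrrbbbrbrbb) = { -3; -5/2; -9/4; -35/16; -139/64; -277/128 | -69/32; -17/8; -2; -1; 0 } so -553/256
v(rrrbbbrbrbbr) = { -3; -5/2; -9/4; -35/16; -139/64; -277/128 | -553/256; -69/32; -17/8; -2; -1; 0 } so -1107/512
v(rrrbbbrbrbbrb) = { -3; -5/2; -9/4; -35/16; -139/64; -277/128; -1107/512 | -553/256; -69/32; -17/8; -2; -1; 0 } so -2213/1024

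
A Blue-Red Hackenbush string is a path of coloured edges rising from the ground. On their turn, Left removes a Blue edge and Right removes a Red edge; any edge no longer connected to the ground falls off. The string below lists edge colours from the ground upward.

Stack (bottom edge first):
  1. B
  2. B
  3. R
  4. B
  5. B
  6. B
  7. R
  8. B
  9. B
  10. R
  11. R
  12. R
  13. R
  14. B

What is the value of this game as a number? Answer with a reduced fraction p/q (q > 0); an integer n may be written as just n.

7875/4096

value_1 [B]  L=[0]  R=[∅]  gives 1
value_2 [BB]  L=[0 1]  R=[∅]  gives 2
value_3 [BBR]  L=[0 1]  R=[2]  gives 3/2
value_4 [BBRB]  L=[0 1 3/2]  R=[2]  gives 7/4
value_5 [BBRBB]  L=[0 1 3/2 7/4]  R=[2]  gives 15/8
value_6 [BBRBBB]  L=[0 1 3/2 7/4 15/8]  R=[2]  gives 31/16
value_7 [BBRBBBR]  L=[0 1 3/2 7/4 15/8]  R=[31/16 2]  gives 61/32
value_8 [BBRBBBRB]  L=[0 1 3/2 7/4 15/8 61/32]  R=[31/16 2]  gives 123/64
value_9 [BBRBBBRBB]  L=[0 1 3/2 7/4 15/8 61/32 123/64]  R=[31/16 2]  gives 247/128
value_10 [BBRBBBRBBR]  L=[0 1 3/2 7/4 15/8 61/32 123/64]  R=[247/128 31/16 2]  gives 493/256
value_11 [BBRBBBRBBRR]  L=[0 1 3/2 7/4 15/8 61/32 123/64]  R=[493/256 247/128 31/16 2]  gives 985/512
value_12 [BBRBBBRBBRRR]  L=[0 1 3/2 7/4 15/8 61/32 123/64]  R=[985/512 493/256 247/128 31/16 2]  gives 1969/1024
value_13 [BBRBBBRBBRRRR]  L=[0 1 3/2 7/4 15/8 61/32 123/64]  R=[1969/1024 985/512 493/256 247/128 31/16 2]  gives 3937/2048
value_14 [BBRBBBRBBRRRRB]  L=[0 1 3/2 7/4 15/8 61/32 123/64 3937/2048]  R=[1969/1024 985/512 493/256 247/128 31/16 2]  gives 7875/4096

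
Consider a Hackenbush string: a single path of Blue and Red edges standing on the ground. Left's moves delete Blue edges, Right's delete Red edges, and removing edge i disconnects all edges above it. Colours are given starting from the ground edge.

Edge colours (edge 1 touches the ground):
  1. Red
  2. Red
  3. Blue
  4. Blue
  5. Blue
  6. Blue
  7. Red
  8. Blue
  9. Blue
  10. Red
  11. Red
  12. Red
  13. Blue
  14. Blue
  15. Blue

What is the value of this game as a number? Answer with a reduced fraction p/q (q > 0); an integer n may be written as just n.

edge 1 of 15 (Red): { none | 0 } so -1
edge 2 of 15 (Red): { none | -1,0 } so -2
edge 3 of 15 (Blue): { -2 | -1,0 } so -3/2
edge 4 of 15 (Blue): { -2,-3/2 | -1,0 } so -5/4
edge 5 of 15 (Blue): { -2,-3/2,-5/4 | -1,0 } so -9/8
edge 6 of 15 (Blue): { -2,-3/2,-5/4,-9/8 | -1,0 } so -17/16
edge 7 of 15 (Red): { -2,-3/2,-5/4,-9/8 | -17/16,-1,0 } so -35/32
edge 8 of 15 (Blue): { -2,-3/2,-5/4,-9/8,-35/32 | -17/16,-1,0 } so -69/64
edge 9 of 15 (Blue): { -2,-3/2,-5/4,-9/8,-35/32,-69/64 | -17/16,-1,0 } so -137/128
edge 10 of 15 (Red): { -2,-3/2,-5/4,-9/8,-35/32,-69/64 | -137/128,-17/16,-1,0 } so -275/256
edge 11 of 15 (Red): { -2,-3/2,-5/4,-9/8,-35/32,-69/64 | -275/256,-137/128,-17/16,-1,0 } so -551/512
edge 12 of 15 (Red): { -2,-3/2,-5/4,-9/8,-35/32,-69/64 | -551/512,-275/256,-137/128,-17/16,-1,0 } so -1103/1024
edge 13 of 15 (Blue): { -2,-3/2,-5/4,-9/8,-35/32,-69/64,-1103/1024 | -551/512,-275/256,-137/128,-17/16,-1,0 } so -2205/2048
edge 14 of 15 (Blue): { -2,-3/2,-5/4,-9/8,-35/32,-69/64,-1103/1024,-2205/2048 | -551/512,-275/256,-137/128,-17/16,-1,0 } so -4409/4096
edge 15 of 15 (Blue): { -2,-3/2,-5/4,-9/8,-35/32,-69/64,-1103/1024,-2205/2048,-4409/4096 | -551/512,-275/256,-137/128,-17/16,-1,0 } so -8817/8192

-8817/8192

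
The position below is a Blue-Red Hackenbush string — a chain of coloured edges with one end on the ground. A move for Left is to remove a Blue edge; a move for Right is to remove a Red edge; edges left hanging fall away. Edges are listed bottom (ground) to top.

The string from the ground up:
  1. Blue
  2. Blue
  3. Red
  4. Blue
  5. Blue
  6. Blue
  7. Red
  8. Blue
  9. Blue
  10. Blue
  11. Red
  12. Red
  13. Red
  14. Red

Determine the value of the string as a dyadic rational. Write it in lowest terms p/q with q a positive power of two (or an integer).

7905/4096

step 1: add Blue to get B; options L={ 0 } R={ none } gives 1
step 2: add Blue to get BB; options L={ 0,1 } R={ none } gives 2
step 3: add Red to get BBR; options L={ 0,1 } R={ 2 } gives 3/2
step 4: add Blue to get BBRB; options L={ 0,1,3/2 } R={ 2 } gives 7/4
step 5: add Blue to get BBRBB; options L={ 0,1,3/2,7/4 } R={ 2 } gives 15/8
step 6: add Blue to get BBRBBB; options L={ 0,1,3/2,7/4,15/8 } R={ 2 } gives 31/16
step 7: add Red to get BBRBBBR; options L={ 0,1,3/2,7/4,15/8 } R={ 31/16,2 } gives 61/32
step 8: add Blue to get BBRBBBRB; options L={ 0,1,3/2,7/4,15/8,61/32 } R={ 31/16,2 } gives 123/64
step 9: add Blue to get BBRBBBRBB; options L={ 0,1,3/2,7/4,15/8,61/32,123/64 } R={ 31/16,2 } gives 247/128
step 10: add Blue to get BBRBBBRBBB; options L={ 0,1,3/2,7/4,15/8,61/32,123/64,247/128 } R={ 31/16,2 } gives 495/256
step 11: add Red to get BBRBBBRBBBR; options L={ 0,1,3/2,7/4,15/8,61/32,123/64,247/128 } R={ 495/256,31/16,2 } gives 989/512
step 12: add Red to get BBRBBBRBBBRR; options L={ 0,1,3/2,7/4,15/8,61/32,123/64,247/128 } R={ 989/512,495/256,31/16,2 } gives 1977/1024
step 13: add Red to get BBRBBBRBBBRRR; options L={ 0,1,3/2,7/4,15/8,61/32,123/64,247/128 } R={ 1977/1024,989/512,495/256,31/16,2 } gives 3953/2048
step 14: add Red to get BBRBBBRBBBRRRR; options L={ 0,1,3/2,7/4,15/8,61/32,123/64,247/128 } R={ 3953/2048,1977/1024,989/512,495/256,31/16,2 } gives 7905/4096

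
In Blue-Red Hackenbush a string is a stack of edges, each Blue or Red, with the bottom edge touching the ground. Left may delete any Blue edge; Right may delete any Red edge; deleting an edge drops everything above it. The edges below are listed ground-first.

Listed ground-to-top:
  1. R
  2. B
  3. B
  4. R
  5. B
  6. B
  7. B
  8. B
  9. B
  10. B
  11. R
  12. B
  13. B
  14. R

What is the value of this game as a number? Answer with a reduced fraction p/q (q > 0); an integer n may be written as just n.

Recurse on prefixes of the 14-edge string R B B R B B B B B B R B B R:
step 1: add R to get R; options L={ ∅ } R={ 0 } -> -1
step 2: add B to get RB; options L={ -1 } R={ 0 } -> -1/2
step 3: add B to get RBB; options L={ -1; -1/2 } R={ 0 } -> -1/4
step 4: add R to get RBBR; options L={ -1; -1/2 } R={ -1/4; 0 } -> -3/8
step 5: add B to get RBBRB; options L={ -1; -1/2; -3/8 } R={ -1/4; 0 } -> -5/16
step 6: add B to get RBBRBB; options L={ -1; -1/2; -3/8; -5/16 } R={ -1/4; 0 } -> -9/32
step 7: add B to get RBBRBBB; options L={ -1; -1/2; -3/8; -5/16; -9/32 } R={ -1/4; 0 } -> -17/64
step 8: add B to get RBBRBBBB; options L={ -1; -1/2; -3/8; -5/16; -9/32; -17/64 } R={ -1/4; 0 } -> -33/128
step 9: add B to get RBBRBBBBB; options L={ -1; -1/2; -3/8; -5/16; -9/32; -17/64; -33/128 } R={ -1/4; 0 } -> -65/256
step 10: add B to get RBBRBBBBBB; options L={ -1; -1/2; -3/8; -5/16; -9/32; -17/64; -33/128; -65/256 } R={ -1/4; 0 } -> -129/512
step 11: add R to get RBBRBBBBBBR; options L={ -1; -1/2; -3/8; -5/16; -9/32; -17/64; -33/128; -65/256 } R={ -129/512; -1/4; 0 } -> -259/1024
step 12: add B to get RBBRBBBBBBRB; options L={ -1; -1/2; -3/8; -5/16; -9/32; -17/64; -33/128; -65/256; -259/1024 } R={ -129/512; -1/4; 0 } -> -517/2048
step 13: add B to get RBBRBBBBBBRBB; options L={ -1; -1/2; -3/8; -5/16; -9/32; -17/64; -33/128; -65/256; -259/1024; -517/2048 } R={ -129/512; -1/4; 0 } -> -1033/4096
step 14: add R to get RBBRBBBBBBRBBR; options L={ -1; -1/2; -3/8; -5/16; -9/32; -17/64; -33/128; -65/256; -259/1024; -517/2048 } R={ -1033/4096; -129/512; -1/4; 0 } -> -2067/8192

-2067/8192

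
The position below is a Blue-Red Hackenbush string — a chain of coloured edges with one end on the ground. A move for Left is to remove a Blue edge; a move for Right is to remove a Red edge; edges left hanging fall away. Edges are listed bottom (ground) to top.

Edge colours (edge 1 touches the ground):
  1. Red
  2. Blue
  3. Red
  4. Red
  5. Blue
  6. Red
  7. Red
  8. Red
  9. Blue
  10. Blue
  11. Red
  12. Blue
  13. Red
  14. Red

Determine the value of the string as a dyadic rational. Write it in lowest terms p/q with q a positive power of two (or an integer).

-7063/8192

step 1: add Red to get R; options L={ (no moves) } R={ 0 } = -1
step 2: add Blue to get RB; options L={ -1 } R={ 0 } = -1/2
step 3: add Red to get RBR; options L={ -1 } R={ -1/2, 0 } = -3/4
step 4: add Red to get RBRR; options L={ -1 } R={ -3/4, -1/2, 0 } = -7/8
step 5: add Blue to get RBRRB; options L={ -1, -7/8 } R={ -3/4, -1/2, 0 } = -13/16
step 6: add Red to get RBRRBR; options L={ -1, -7/8 } R={ -13/16, -3/4, -1/2, 0 } = -27/32
step 7: add Red to get RBRRBRR; options L={ -1, -7/8 } R={ -27/32, -13/16, -3/4, -1/2, 0 } = -55/64
step 8: add Red to get RBRRBRRR; options L={ -1, -7/8 } R={ -55/64, -27/32, -13/16, -3/4, -1/2, 0 } = -111/128
step 9: add Blue to get RBRRBRRRB; options L={ -1, -7/8, -111/128 } R={ -55/64, -27/32, -13/16, -3/4, -1/2, 0 } = -221/256
step 10: add Blue to get RBRRBRRRBB; options L={ -1, -7/8, -111/128, -221/256 } R={ -55/64, -27/32, -13/16, -3/4, -1/2, 0 } = -441/512
step 11: add Red to get RBRRBRRRBBR; options L={ -1, -7/8, -111/128, -221/256 } R={ -441/512, -55/64, -27/32, -13/16, -3/4, -1/2, 0 } = -883/1024
step 12: add Blue to get RBRRBRRRBBRB; options L={ -1, -7/8, -111/128, -221/256, -883/1024 } R={ -441/512, -55/64, -27/32, -13/16, -3/4, -1/2, 0 } = -1765/2048
step 13: add Red to get RBRRBRRRBBRBR; options L={ -1, -7/8, -111/128, -221/256, -883/1024 } R={ -1765/2048, -441/512, -55/64, -27/32, -13/16, -3/4, -1/2, 0 } = -3531/4096
step 14: add Red to get RBRRBRRRBBRBRR; options L={ -1, -7/8, -111/128, -221/256, -883/1024 } R={ -3531/4096, -1765/2048, -441/512, -55/64, -27/32, -13/16, -3/4, -1/2, 0 } = -7063/8192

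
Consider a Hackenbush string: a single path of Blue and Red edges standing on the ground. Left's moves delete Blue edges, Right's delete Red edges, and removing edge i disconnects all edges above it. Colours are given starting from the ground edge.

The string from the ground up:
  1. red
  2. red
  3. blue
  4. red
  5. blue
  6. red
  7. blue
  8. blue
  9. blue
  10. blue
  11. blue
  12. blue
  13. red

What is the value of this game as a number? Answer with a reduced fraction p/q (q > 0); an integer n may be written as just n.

-3331/2048

edge 1 of 13 (red): { · | 0 } => -1
edge 2 of 13 (red): { · | -1, 0 } => -2
edge 3 of 13 (blue): { -2 | -1, 0 } => -3/2
edge 4 of 13 (red): { -2 | -3/2, -1, 0 } => -7/4
edge 5 of 13 (blue): { -2, -7/4 | -3/2, -1, 0 } => -13/8
edge 6 of 13 (red): { -2, -7/4 | -13/8, -3/2, -1, 0 } => -27/16
edge 7 of 13 (blue): { -2, -7/4, -27/16 | -13/8, -3/2, -1, 0 } => -53/32
edge 8 of 13 (blue): { -2, -7/4, -27/16, -53/32 | -13/8, -3/2, -1, 0 } => -105/64
edge 9 of 13 (blue): { -2, -7/4, -27/16, -53/32, -105/64 | -13/8, -3/2, -1, 0 } => -209/128
edge 10 of 13 (blue): { -2, -7/4, -27/16, -53/32, -105/64, -209/128 | -13/8, -3/2, -1, 0 } => -417/256
edge 11 of 13 (blue): { -2, -7/4, -27/16, -53/32, -105/64, -209/128, -417/256 | -13/8, -3/2, -1, 0 } => -833/512
edge 12 of 13 (blue): { -2, -7/4, -27/16, -53/32, -105/64, -209/128, -417/256, -833/512 | -13/8, -3/2, -1, 0 } => -1665/1024
edge 13 of 13 (red): { -2, -7/4, -27/16, -53/32, -105/64, -209/128, -417/256, -833/512 | -1665/1024, -13/8, -3/2, -1, 0 } => -3331/2048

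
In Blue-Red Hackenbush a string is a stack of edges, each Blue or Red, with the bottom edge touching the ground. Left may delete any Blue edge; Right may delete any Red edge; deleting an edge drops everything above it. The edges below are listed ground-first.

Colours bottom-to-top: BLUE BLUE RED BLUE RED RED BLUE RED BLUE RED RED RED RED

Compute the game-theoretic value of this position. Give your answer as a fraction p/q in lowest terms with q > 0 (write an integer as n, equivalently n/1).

3233/2048

Prefix values for BLUE BLUE RED BLUE RED RED BLUE RED BLUE RED RED RED RED via {L|R} + simplicity:
v(B) = { 0 | — } so 1
v(BB) = { 0; 1 | — } so 2
v(BBR) = { 0; 1 | 2 } so 3/2
v(BBRB) = { 0; 1; 3/2 | 2 } so 7/4
v(BBRBR) = { 0; 1; 3/2 | 7/4; 2 } so 13/8
v(BBRBRR) = { 0; 1; 3/2 | 13/8; 7/4; 2 } so 25/16
v(BBRBRRB) = { 0; 1; 3/2; 25/16 | 13/8; 7/4; 2 } so 51/32
v(BBRBRRBR) = { 0; 1; 3/2; 25/16 | 51/32; 13/8; 7/4; 2 } so 101/64
v(BBRBRRBRB) = { 0; 1; 3/2; 25/16; 101/64 | 51/32; 13/8; 7/4; 2 } so 203/128
v(BBRBRRBRBR) = { 0; 1; 3/2; 25/16; 101/64 | 203/128; 51/32; 13/8; 7/4; 2 } so 405/256
v(BBRBRRBRBRR) = { 0; 1; 3/2; 25/16; 101/64 | 405/256; 203/128; 51/32; 13/8; 7/4; 2 } so 809/512
v(BBRBRRBRBRRR) = { 0; 1; 3/2; 25/16; 101/64 | 809/512; 405/256; 203/128; 51/32; 13/8; 7/4; 2 } so 1617/1024
v(BBRBRRBRBRRRR) = { 0; 1; 3/2; 25/16; 101/64 | 1617/1024; 809/512; 405/256; 203/128; 51/32; 13/8; 7/4; 2 } so 3233/2048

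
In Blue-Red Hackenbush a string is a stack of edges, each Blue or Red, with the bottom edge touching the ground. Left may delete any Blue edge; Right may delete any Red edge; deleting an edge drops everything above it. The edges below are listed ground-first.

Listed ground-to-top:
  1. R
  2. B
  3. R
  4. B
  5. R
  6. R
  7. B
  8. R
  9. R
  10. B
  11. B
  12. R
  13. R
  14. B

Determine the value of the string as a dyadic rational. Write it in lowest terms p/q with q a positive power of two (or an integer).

Build G(s[:k]) for k = 1..14, string s = R B R B R R B R R B B R R B.
step 1: add R to get R; options L={ (no moves) } R={ 0 } → -1
step 2: add B to get RB; options L={ -1 } R={ 0 } → -1/2
step 3: add R to get RBR; options L={ -1 } R={ -1/2,0 } → -3/4
step 4: add B to get RBRB; options L={ -1,-3/4 } R={ -1/2,0 } → -5/8
step 5: add R to get RBRBR; options L={ -1,-3/4 } R={ -5/8,-1/2,0 } → -11/16
step 6: add R to get RBRBRR; options L={ -1,-3/4 } R={ -11/16,-5/8,-1/2,0 } → -23/32
step 7: add B to get RBRBRRB; options L={ -1,-3/4,-23/32 } R={ -11/16,-5/8,-1/2,0 } → -45/64
step 8: add R to get RBRBRRBR; options L={ -1,-3/4,-23/32 } R={ -45/64,-11/16,-5/8,-1/2,0 } → -91/128
step 9: add R to get RBRBRRBRR; options L={ -1,-3/4,-23/32 } R={ -91/128,-45/64,-11/16,-5/8,-1/2,0 } → -183/256
step 10: add B to get RBRBRRBRRB; options L={ -1,-3/4,-23/32,-183/256 } R={ -91/128,-45/64,-11/16,-5/8,-1/2,0 } → -365/512
step 11: add B to get RBRBRRBRRBB; options L={ -1,-3/4,-23/32,-183/256,-365/512 } R={ -91/128,-45/64,-11/16,-5/8,-1/2,0 } → -729/1024
step 12: add R to get RBRBRRBRRBBR; options L={ -1,-3/4,-23/32,-183/256,-365/512 } R={ -729/1024,-91/128,-45/64,-11/16,-5/8,-1/2,0 } → -1459/2048
step 13: add R to get RBRBRRBRRBBRR; options L={ -1,-3/4,-23/32,-183/256,-365/512 } R={ -1459/2048,-729/1024,-91/128,-45/64,-11/16,-5/8,-1/2,0 } → -2919/4096
step 14: add B to get RBRBRRBRRBBRRB; options L={ -1,-3/4,-23/32,-183/256,-365/512,-2919/4096 } R={ -1459/2048,-729/1024,-91/128,-45/64,-11/16,-5/8,-1/2,0 } → -5837/8192

-5837/8192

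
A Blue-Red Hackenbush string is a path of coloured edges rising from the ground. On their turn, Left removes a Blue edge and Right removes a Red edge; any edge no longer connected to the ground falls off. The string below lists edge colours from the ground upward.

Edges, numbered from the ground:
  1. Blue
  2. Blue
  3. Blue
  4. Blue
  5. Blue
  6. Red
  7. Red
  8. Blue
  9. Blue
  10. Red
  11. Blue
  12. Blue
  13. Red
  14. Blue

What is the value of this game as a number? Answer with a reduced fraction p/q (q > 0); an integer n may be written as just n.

Build G(s[:k]) for k = 1..14, string s = Blue Blue Blue Blue Blue Red Red Blue Blue Red Blue Blue Red Blue.
edge 1 of 14 (Blue): { 0 |  } -> 1
edge 2 of 14 (Blue): { 0, 1 |  } -> 2
edge 3 of 14 (Blue): { 0, 1, 2 |  } -> 3
edge 4 of 14 (Blue): { 0, 1, 2, 3 |  } -> 4
edge 5 of 14 (Blue): { 0, 1, 2, 3, 4 |  } -> 5
edge 6 of 14 (Red): { 0, 1, 2, 3, 4 | 5 } -> 9/2
edge 7 of 14 (Red): { 0, 1, 2, 3, 4 | 9/2, 5 } -> 17/4
edge 8 of 14 (Blue): { 0, 1, 2, 3, 4, 17/4 | 9/2, 5 } -> 35/8
edge 9 of 14 (Blue): { 0, 1, 2, 3, 4, 17/4, 35/8 | 9/2, 5 } -> 71/16
edge 10 of 14 (Red): { 0, 1, 2, 3, 4, 17/4, 35/8 | 71/16, 9/2, 5 } -> 141/32
edge 11 of 14 (Blue): { 0, 1, 2, 3, 4, 17/4, 35/8, 141/32 | 71/16, 9/2, 5 } -> 283/64
edge 12 of 14 (Blue): { 0, 1, 2, 3, 4, 17/4, 35/8, 141/32, 283/64 | 71/16, 9/2, 5 } -> 567/128
edge 13 of 14 (Red): { 0, 1, 2, 3, 4, 17/4, 35/8, 141/32, 283/64 | 567/128, 71/16, 9/2, 5 } -> 1133/256
edge 14 of 14 (Blue): { 0, 1, 2, 3, 4, 17/4, 35/8, 141/32, 283/64, 1133/256 | 567/128, 71/16, 9/2, 5 } -> 2267/512

2267/512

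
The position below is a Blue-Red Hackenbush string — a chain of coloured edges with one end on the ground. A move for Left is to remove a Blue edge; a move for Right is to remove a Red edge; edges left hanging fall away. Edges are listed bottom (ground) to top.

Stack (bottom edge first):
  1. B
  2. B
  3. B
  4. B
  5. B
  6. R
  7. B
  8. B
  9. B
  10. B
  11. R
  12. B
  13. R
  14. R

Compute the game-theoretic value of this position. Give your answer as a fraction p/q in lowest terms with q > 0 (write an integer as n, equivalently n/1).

Build g(s[:k]) for k = 1..14, string s = B B B B B R B B B B R B R R.
g(B) = { 0 | · } -> 1
g(BB) = { 0; 1 | · } -> 2
g(BBB) = { 0; 1; 2 | · } -> 3
g(BBBB) = { 0; 1; 2; 3 | · } -> 4
g(BBBBB) = { 0; 1; 2; 3; 4 | · } -> 5
g(BBBBBR) = { 0; 1; 2; 3; 4 | 5 } -> 9/2
g(BBBBBRB) = { 0; 1; 2; 3; 4; 9/2 | 5 } -> 19/4
g(BBBBBRBB) = { 0; 1; 2; 3; 4; 9/2; 19/4 | 5 } -> 39/8
g(BBBBBRBBB) = { 0; 1; 2; 3; 4; 9/2; 19/4; 39/8 | 5 } -> 79/16
g(BBBBBRBBBB) = { 0; 1; 2; 3; 4; 9/2; 19/4; 39/8; 79/16 | 5 } -> 159/32
g(BBBBBRBBBBR) = { 0; 1; 2; 3; 4; 9/2; 19/4; 39/8; 79/16 | 159/32; 5 } -> 317/64
g(BBBBBRBBBBRB) = { 0; 1; 2; 3; 4; 9/2; 19/4; 39/8; 79/16; 317/64 | 159/32; 5 } -> 635/128
g(BBBBBRBBBBRBR) = { 0; 1; 2; 3; 4; 9/2; 19/4; 39/8; 79/16; 317/64 | 635/128; 159/32; 5 } -> 1269/256
g(BBBBBRBBBBRBRR) = { 0; 1; 2; 3; 4; 9/2; 19/4; 39/8; 79/16; 317/64 | 1269/256; 635/128; 159/32; 5 } -> 2537/512

2537/512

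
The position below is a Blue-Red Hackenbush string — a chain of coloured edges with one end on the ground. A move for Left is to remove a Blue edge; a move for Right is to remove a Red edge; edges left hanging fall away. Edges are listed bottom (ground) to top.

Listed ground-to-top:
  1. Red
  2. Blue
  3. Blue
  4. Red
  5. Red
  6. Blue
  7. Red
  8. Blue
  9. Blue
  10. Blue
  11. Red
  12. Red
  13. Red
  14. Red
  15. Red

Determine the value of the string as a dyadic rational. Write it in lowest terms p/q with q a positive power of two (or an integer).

Prefix values for Red Blue Blue Red Red Blue Red Blue Blue Blue Red Red Red Red Red via {L|R} + simplicity:
v(R) = { none | 0 } = -1
v(RB) = { -1 | 0 } = -1/2
v(RBB) = { -1; -1/2 | 0 } = -1/4
v(RBBR) = { -1; -1/2 | -1/4; 0 } = -3/8
v(RBBRR) = { -1; -1/2 | -3/8; -1/4; 0 } = -7/16
v(RBBRRB) = { -1; -1/2; -7/16 | -3/8; -1/4; 0 } = -13/32
v(RBBRRBR) = { -1; -1/2; -7/16 | -13/32; -3/8; -1/4; 0 } = -27/64
v(RBBRRBRB) = { -1; -1/2; -7/16; -27/64 | -13/32; -3/8; -1/4; 0 } = -53/128
v(RBBRRBRBB) = { -1; -1/2; -7/16; -27/64; -53/128 | -13/32; -3/8; -1/4; 0 } = -105/256
v(RBBRRBRBBB) = { -1; -1/2; -7/16; -27/64; -53/128; -105/256 | -13/32; -3/8; -1/4; 0 } = -209/512
v(RBBRRBRBBBR) = { -1; -1/2; -7/16; -27/64; -53/128; -105/256 | -209/512; -13/32; -3/8; -1/4; 0 } = -419/1024
v(RBBRRBRBBBRR) = { -1; -1/2; -7/16; -27/64; -53/128; -105/256 | -419/1024; -209/512; -13/32; -3/8; -1/4; 0 } = -839/2048
v(RBBRRBRBBBRRR) = { -1; -1/2; -7/16; -27/64; -53/128; -105/256 | -839/2048; -419/1024; -209/512; -13/32; -3/8; -1/4; 0 } = -1679/4096
v(RBBRRBRBBBRRRR) = { -1; -1/2; -7/16; -27/64; -53/128; -105/256 | -1679/4096; -839/2048; -419/1024; -209/512; -13/32; -3/8; -1/4; 0 } = -3359/8192
v(RBBRRBRBBBRRRRR) = { -1; -1/2; -7/16; -27/64; -53/128; -105/256 | -3359/8192; -1679/4096; -839/2048; -419/1024; -209/512; -13/32; -3/8; -1/4; 0 } = -6719/16384

-6719/16384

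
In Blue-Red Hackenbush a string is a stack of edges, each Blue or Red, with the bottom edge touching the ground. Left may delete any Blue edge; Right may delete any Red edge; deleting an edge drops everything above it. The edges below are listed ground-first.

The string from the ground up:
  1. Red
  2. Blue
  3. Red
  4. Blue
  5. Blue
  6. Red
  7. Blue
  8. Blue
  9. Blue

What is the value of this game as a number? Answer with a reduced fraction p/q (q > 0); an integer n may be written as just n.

-145/256

value_1 [R]  L=[]  R=[0]  = -1
value_2 [RB]  L=[-1]  R=[0]  = -1/2
value_3 [RBR]  L=[-1]  R=[-1/2; 0]  = -3/4
value_4 [RBRB]  L=[-1; -3/4]  R=[-1/2; 0]  = -5/8
value_5 [RBRBB]  L=[-1; -3/4; -5/8]  R=[-1/2; 0]  = -9/16
value_6 [RBRBBR]  L=[-1; -3/4; -5/8]  R=[-9/16; -1/2; 0]  = -19/32
value_7 [RBRBBRB]  L=[-1; -3/4; -5/8; -19/32]  R=[-9/16; -1/2; 0]  = -37/64
value_8 [RBRBBRBB]  L=[-1; -3/4; -5/8; -19/32; -37/64]  R=[-9/16; -1/2; 0]  = -73/128
value_9 [RBRBBRBBB]  L=[-1; -3/4; -5/8; -19/32; -37/64; -73/128]  R=[-9/16; -1/2; 0]  = -145/256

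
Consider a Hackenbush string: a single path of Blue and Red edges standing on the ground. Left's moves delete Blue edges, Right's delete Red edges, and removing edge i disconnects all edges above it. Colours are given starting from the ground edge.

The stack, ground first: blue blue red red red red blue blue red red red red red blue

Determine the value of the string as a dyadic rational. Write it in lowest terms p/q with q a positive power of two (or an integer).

4483/4096

Recurse on prefixes of the 14-edge string blue blue red red red red blue blue red red red red red blue:
value_1 [b]  L=[0]  R=[—]  → 1
value_2 [bb]  L=[0 1]  R=[—]  → 2
value_3 [bbr]  L=[0 1]  R=[2]  → 3/2
value_4 [bbrr]  L=[0 1]  R=[3/2 2]  → 5/4
value_5 [bbrrr]  L=[0 1]  R=[5/4 3/2 2]  → 9/8
value_6 [bbrrrr]  L=[0 1]  R=[9/8 5/4 3/2 2]  → 17/16
value_7 [bbrrrrb]  L=[0 1 17/16]  R=[9/8 5/4 3/2 2]  → 35/32
value_8 [bbrrrrbb]  L=[0 1 17/16 35/32]  R=[9/8 5/4 3/2 2]  → 71/64
value_9 [bbrrrrbbr]  L=[0 1 17/16 35/32]  R=[71/64 9/8 5/4 3/2 2]  → 141/128
value_10 [bbrrrrbbrr]  L=[0 1 17/16 35/32]  R=[141/128 71/64 9/8 5/4 3/2 2]  → 281/256
value_11 [bbrrrrbbrrr]  L=[0 1 17/16 35/32]  R=[281/256 141/128 71/64 9/8 5/4 3/2 2]  → 561/512
value_12 [bbrrrrbbrrrr]  L=[0 1 17/16 35/32]  R=[561/512 281/256 141/128 71/64 9/8 5/4 3/2 2]  → 1121/1024
value_13 [bbrrrrbbrrrrr]  L=[0 1 17/16 35/32]  R=[1121/1024 561/512 281/256 141/128 71/64 9/8 5/4 3/2 2]  → 2241/2048
value_14 [bbrrrrbbrrrrrb]  L=[0 1 17/16 35/32 2241/2048]  R=[1121/1024 561/512 281/256 141/128 71/64 9/8 5/4 3/2 2]  → 4483/4096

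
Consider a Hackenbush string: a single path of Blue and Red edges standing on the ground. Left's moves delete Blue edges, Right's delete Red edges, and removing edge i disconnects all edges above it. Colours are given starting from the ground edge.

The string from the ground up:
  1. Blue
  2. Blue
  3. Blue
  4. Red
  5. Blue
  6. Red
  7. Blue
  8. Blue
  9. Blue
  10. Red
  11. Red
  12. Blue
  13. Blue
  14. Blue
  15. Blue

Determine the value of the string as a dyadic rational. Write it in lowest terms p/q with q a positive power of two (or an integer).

Prefix values for Blue Blue Blue Red Blue Red Blue Blue Blue Red Red Blue Blue Blue Blue via {L|R} + simplicity:
value(B) = { 0 | — } = 1
value(BB) = { 0, 1 | — } = 2
value(BBB) = { 0, 1, 2 | — } = 3
value(BBBR) = { 0, 1, 2 | 3 } = 5/2
value(BBBRB) = { 0, 1, 2, 5/2 | 3 } = 11/4
value(BBBRBR) = { 0, 1, 2, 5/2 | 11/4, 3 } = 21/8
value(BBBRBRB) = { 0, 1, 2, 5/2, 21/8 | 11/4, 3 } = 43/16
value(BBBRBRBB) = { 0, 1, 2, 5/2, 21/8, 43/16 | 11/4, 3 } = 87/32
value(BBBRBRBBB) = { 0, 1, 2, 5/2, 21/8, 43/16, 87/32 | 11/4, 3 } = 175/64
value(BBBRBRBBBR) = { 0, 1, 2, 5/2, 21/8, 43/16, 87/32 | 175/64, 11/4, 3 } = 349/128
value(BBBRBRBBBRR) = { 0, 1, 2, 5/2, 21/8, 43/16, 87/32 | 349/128, 175/64, 11/4, 3 } = 697/256
value(BBBRBRBBBRRB) = { 0, 1, 2, 5/2, 21/8, 43/16, 87/32, 697/256 | 349/128, 175/64, 11/4, 3 } = 1395/512
value(BBBRBRBBBRRBB) = { 0, 1, 2, 5/2, 21/8, 43/16, 87/32, 697/256, 1395/512 | 349/128, 175/64, 11/4, 3 } = 2791/1024
value(BBBRBRBBBRRBBB) = { 0, 1, 2, 5/2, 21/8, 43/16, 87/32, 697/256, 1395/512, 2791/1024 | 349/128, 175/64, 11/4, 3 } = 5583/2048
value(BBBRBRBBBRRBBBB) = { 0, 1, 2, 5/2, 21/8, 43/16, 87/32, 697/256, 1395/512, 2791/1024, 5583/2048 | 349/128, 175/64, 11/4, 3 } = 11167/4096

11167/4096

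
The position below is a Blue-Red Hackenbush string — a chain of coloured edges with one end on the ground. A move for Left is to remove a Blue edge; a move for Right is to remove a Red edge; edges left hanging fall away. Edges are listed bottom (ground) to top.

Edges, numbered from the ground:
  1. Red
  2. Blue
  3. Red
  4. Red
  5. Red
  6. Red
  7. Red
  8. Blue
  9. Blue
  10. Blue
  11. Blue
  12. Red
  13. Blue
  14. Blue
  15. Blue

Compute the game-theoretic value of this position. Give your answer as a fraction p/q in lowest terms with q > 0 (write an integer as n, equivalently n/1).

-15889/16384

Recurse on prefixes of the 15-edge string Red Blue Red Red Red Red Red Blue Blue Blue Blue Red Blue Blue Blue:
G(R) = { · | 0 } = -1
G(RB) = { -1 | 0 } = -1/2
G(RBR) = { -1 | -1/2; 0 } = -3/4
G(RBRR) = { -1 | -3/4; -1/2; 0 } = -7/8
G(RBRRR) = { -1 | -7/8; -3/4; -1/2; 0 } = -15/16
G(RBRRRR) = { -1 | -15/16; -7/8; -3/4; -1/2; 0 } = -31/32
G(RBRRRRR) = { -1 | -31/32; -15/16; -7/8; -3/4; -1/2; 0 } = -63/64
G(RBRRRRRB) = { -1; -63/64 | -31/32; -15/16; -7/8; -3/4; -1/2; 0 } = -125/128
G(RBRRRRRBB) = { -1; -63/64; -125/128 | -31/32; -15/16; -7/8; -3/4; -1/2; 0 } = -249/256
G(RBRRRRRBBB) = { -1; -63/64; -125/128; -249/256 | -31/32; -15/16; -7/8; -3/4; -1/2; 0 } = -497/512
G(RBRRRRRBBBB) = { -1; -63/64; -125/128; -249/256; -497/512 | -31/32; -15/16; -7/8; -3/4; -1/2; 0 } = -993/1024
G(RBRRRRRBBBBR) = { -1; -63/64; -125/128; -249/256; -497/512 | -993/1024; -31/32; -15/16; -7/8; -3/4; -1/2; 0 } = -1987/2048
G(RBRRRRRBBBBRB) = { -1; -63/64; -125/128; -249/256; -497/512; -1987/2048 | -993/1024; -31/32; -15/16; -7/8; -3/4; -1/2; 0 } = -3973/4096
G(RBRRRRRBBBBRBB) = { -1; -63/64; -125/128; -249/256; -497/512; -1987/2048; -3973/4096 | -993/1024; -31/32; -15/16; -7/8; -3/4; -1/2; 0 } = -7945/8192
G(RBRRRRRBBBBRBBB) = { -1; -63/64; -125/128; -249/256; -497/512; -1987/2048; -3973/4096; -7945/8192 | -993/1024; -31/32; -15/16; -7/8; -3/4; -1/2; 0 } = -15889/16384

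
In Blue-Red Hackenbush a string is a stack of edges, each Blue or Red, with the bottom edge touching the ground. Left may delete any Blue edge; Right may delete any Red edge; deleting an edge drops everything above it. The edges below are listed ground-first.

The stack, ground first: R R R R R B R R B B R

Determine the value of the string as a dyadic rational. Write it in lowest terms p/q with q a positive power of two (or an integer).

-307/64

Prefix values for R R R R R B R R B B R via {L|R} + simplicity:
step 1: add R to get R; options L={  } R={ 0 } gives -1
step 2: add R to get RR; options L={  } R={ -1,0 } gives -2
step 3: add R to get RRR; options L={  } R={ -2,-1,0 } gives -3
step 4: add R to get RRRR; options L={  } R={ -3,-2,-1,0 } gives -4
step 5: add R to get RRRRR; options L={  } R={ -4,-3,-2,-1,0 } gives -5
step 6: add B to get RRRRRB; options L={ -5 } R={ -4,-3,-2,-1,0 } gives -9/2
step 7: add R to get RRRRRBR; options L={ -5 } R={ -9/2,-4,-3,-2,-1,0 } gives -19/4
step 8: add R to get RRRRRBRR; options L={ -5 } R={ -19/4,-9/2,-4,-3,-2,-1,0 } gives -39/8
step 9: add B to get RRRRRBRRB; options L={ -5,-39/8 } R={ -19/4,-9/2,-4,-3,-2,-1,0 } gives -77/16
step 10: add B to get RRRRRBRRBB; options L={ -5,-39/8,-77/16 } R={ -19/4,-9/2,-4,-3,-2,-1,0 } gives -153/32
step 11: add R to get RRRRRBRRBBR; options L={ -5,-39/8,-77/16 } R={ -153/32,-19/4,-9/2,-4,-3,-2,-1,0 } gives -307/64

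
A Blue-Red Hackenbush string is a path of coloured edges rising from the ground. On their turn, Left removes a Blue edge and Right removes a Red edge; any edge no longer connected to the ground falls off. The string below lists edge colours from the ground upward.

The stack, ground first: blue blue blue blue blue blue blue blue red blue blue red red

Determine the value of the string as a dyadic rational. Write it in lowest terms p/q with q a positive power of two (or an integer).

249/32

Recurse on prefixes of the 13-edge string blue blue blue blue blue blue blue blue red blue blue red red:
val(b) = { 0 | — } = 1
val(bb) = { 0, 1 | — } = 2
val(bbb) = { 0, 1, 2 | — } = 3
val(bbbb) = { 0, 1, 2, 3 | — } = 4
val(bbbbb) = { 0, 1, 2, 3, 4 | — } = 5
val(bbbbbb) = { 0, 1, 2, 3, 4, 5 | — } = 6
val(bbbbbbb) = { 0, 1, 2, 3, 4, 5, 6 | — } = 7
val(bbbbbbbb) = { 0, 1, 2, 3, 4, 5, 6, 7 | — } = 8
val(bbbbbbbbr) = { 0, 1, 2, 3, 4, 5, 6, 7 | 8 } = 15/2
val(bbbbbbbbrb) = { 0, 1, 2, 3, 4, 5, 6, 7, 15/2 | 8 } = 31/4
val(bbbbbbbbrbb) = { 0, 1, 2, 3, 4, 5, 6, 7, 15/2, 31/4 | 8 } = 63/8
val(bbbbbbbbrbbr) = { 0, 1, 2, 3, 4, 5, 6, 7, 15/2, 31/4 | 63/8, 8 } = 125/16
val(bbbbbbbbrbbrr) = { 0, 1, 2, 3, 4, 5, 6, 7, 15/2, 31/4 | 125/16, 63/8, 8 } = 249/32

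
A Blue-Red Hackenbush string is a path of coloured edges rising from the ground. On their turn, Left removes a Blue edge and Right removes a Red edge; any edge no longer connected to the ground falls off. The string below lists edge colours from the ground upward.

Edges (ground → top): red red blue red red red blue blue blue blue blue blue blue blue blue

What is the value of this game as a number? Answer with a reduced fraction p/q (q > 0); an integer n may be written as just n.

-15361/8192

r: Left { (no moves) }, Right { 0 } → simplest -1
rr: Left { (no moves) }, Right { -1, 0 } → simplest -2
rrb: Left { -2 }, Right { -1, 0 } → simplest -3/2
rrbr: Left { -2 }, Right { -3/2, -1, 0 } → simplest -7/4
rrbrr: Left { -2 }, Right { -7/4, -3/2, -1, 0 } → simplest -15/8
rrbrrr: Left { -2 }, Right { -15/8, -7/4, -3/2, -1, 0 } → simplest -31/16
rrbrrrb: Left { -2, -31/16 }, Right { -15/8, -7/4, -3/2, -1, 0 } → simplest -61/32
rrbrrrbb: Left { -2, -31/16, -61/32 }, Right { -15/8, -7/4, -3/2, -1, 0 } → simplest -121/64
rrbrrrbbb: Left { -2, -31/16, -61/32, -121/64 }, Right { -15/8, -7/4, -3/2, -1, 0 } → simplest -241/128
rrbrrrbbbb: Left { -2, -31/16, -61/32, -121/64, -241/128 }, Right { -15/8, -7/4, -3/2, -1, 0 } → simplest -481/256
rrbrrrbbbbb: Left { -2, -31/16, -61/32, -121/64, -241/128, -481/256 }, Right { -15/8, -7/4, -3/2, -1, 0 } → simplest -961/512
rrbrrrbbbbbb: Left { -2, -31/16, -61/32, -121/64, -241/128, -481/256, -961/512 }, Right { -15/8, -7/4, -3/2, -1, 0 } → simplest -1921/1024
rrbrrrbbbbbbb: Left { -2, -31/16, -61/32, -121/64, -241/128, -481/256, -961/512, -1921/1024 }, Right { -15/8, -7/4, -3/2, -1, 0 } → simplest -3841/2048
rrbrrrbbbbbbbb: Left { -2, -31/16, -61/32, -121/64, -241/128, -481/256, -961/512, -1921/1024, -3841/2048 }, Right { -15/8, -7/4, -3/2, -1, 0 } → simplest -7681/4096
rrbrrrbbbbbbbbb: Left { -2, -31/16, -61/32, -121/64, -241/128, -481/256, -961/512, -1921/1024, -3841/2048, -7681/4096 }, Right { -15/8, -7/4, -3/2, -1, 0 } → simplest -15361/8192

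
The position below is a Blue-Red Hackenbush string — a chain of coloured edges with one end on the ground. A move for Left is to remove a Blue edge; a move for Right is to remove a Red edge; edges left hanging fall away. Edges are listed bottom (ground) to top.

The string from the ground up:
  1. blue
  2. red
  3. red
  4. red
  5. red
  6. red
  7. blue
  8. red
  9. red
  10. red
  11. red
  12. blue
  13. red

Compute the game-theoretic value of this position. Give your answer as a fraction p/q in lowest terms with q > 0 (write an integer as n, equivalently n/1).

133/4096

edge 1 of 13 (blue): { 0 | — } → 1
edge 2 of 13 (red): { 0 | 1 } → 1/2
edge 3 of 13 (red): { 0 | 1/2, 1 } → 1/4
edge 4 of 13 (red): { 0 | 1/4, 1/2, 1 } → 1/8
edge 5 of 13 (red): { 0 | 1/8, 1/4, 1/2, 1 } → 1/16
edge 6 of 13 (red): { 0 | 1/16, 1/8, 1/4, 1/2, 1 } → 1/32
edge 7 of 13 (blue): { 0, 1/32 | 1/16, 1/8, 1/4, 1/2, 1 } → 3/64
edge 8 of 13 (red): { 0, 1/32 | 3/64, 1/16, 1/8, 1/4, 1/2, 1 } → 5/128
edge 9 of 13 (red): { 0, 1/32 | 5/128, 3/64, 1/16, 1/8, 1/4, 1/2, 1 } → 9/256
edge 10 of 13 (red): { 0, 1/32 | 9/256, 5/128, 3/64, 1/16, 1/8, 1/4, 1/2, 1 } → 17/512
edge 11 of 13 (red): { 0, 1/32 | 17/512, 9/256, 5/128, 3/64, 1/16, 1/8, 1/4, 1/2, 1 } → 33/1024
edge 12 of 13 (blue): { 0, 1/32, 33/1024 | 17/512, 9/256, 5/128, 3/64, 1/16, 1/8, 1/4, 1/2, 1 } → 67/2048
edge 13 of 13 (red): { 0, 1/32, 33/1024 | 67/2048, 17/512, 9/256, 5/128, 3/64, 1/16, 1/8, 1/4, 1/2, 1 } → 133/4096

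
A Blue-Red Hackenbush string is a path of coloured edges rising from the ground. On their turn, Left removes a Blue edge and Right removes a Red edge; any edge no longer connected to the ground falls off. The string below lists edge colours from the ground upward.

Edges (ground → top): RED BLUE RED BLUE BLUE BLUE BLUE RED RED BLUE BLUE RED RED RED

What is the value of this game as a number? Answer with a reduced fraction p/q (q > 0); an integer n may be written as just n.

-4303/8192

Prefix values for RED BLUE RED BLUE BLUE BLUE BLUE RED RED BLUE BLUE RED RED RED via {L|R} + simplicity:
val(R) = {  | 0 } gives -1
val(RB) = { -1 | 0 } gives -1/2
val(RBR) = { -1 | -1/2 0 } gives -3/4
val(RBRB) = { -1 -3/4 | -1/2 0 } gives -5/8
val(RBRBB) = { -1 -3/4 -5/8 | -1/2 0 } gives -9/16
val(RBRBBB) = { -1 -3/4 -5/8 -9/16 | -1/2 0 } gives -17/32
val(RBRBBBB) = { -1 -3/4 -5/8 -9/16 -17/32 | -1/2 0 } gives -33/64
val(RBRBBBBR) = { -1 -3/4 -5/8 -9/16 -17/32 | -33/64 -1/2 0 } gives -67/128
val(RBRBBBBRR) = { -1 -3/4 -5/8 -9/16 -17/32 | -67/128 -33/64 -1/2 0 } gives -135/256
val(RBRBBBBRRB) = { -1 -3/4 -5/8 -9/16 -17/32 -135/256 | -67/128 -33/64 -1/2 0 } gives -269/512
val(RBRBBBBRRBB) = { -1 -3/4 -5/8 -9/16 -17/32 -135/256 -269/512 | -67/128 -33/64 -1/2 0 } gives -537/1024
val(RBRBBBBRRBBR) = { -1 -3/4 -5/8 -9/16 -17/32 -135/256 -269/512 | -537/1024 -67/128 -33/64 -1/2 0 } gives -1075/2048
val(RBRBBBBRRBBRR) = { -1 -3/4 -5/8 -9/16 -17/32 -135/256 -269/512 | -1075/2048 -537/1024 -67/128 -33/64 -1/2 0 } gives -2151/4096
val(RBRBBBBRRBBRRR) = { -1 -3/4 -5/8 -9/16 -17/32 -135/256 -269/512 | -2151/4096 -1075/2048 -537/1024 -67/128 -33/64 -1/2 0 } gives -4303/8192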